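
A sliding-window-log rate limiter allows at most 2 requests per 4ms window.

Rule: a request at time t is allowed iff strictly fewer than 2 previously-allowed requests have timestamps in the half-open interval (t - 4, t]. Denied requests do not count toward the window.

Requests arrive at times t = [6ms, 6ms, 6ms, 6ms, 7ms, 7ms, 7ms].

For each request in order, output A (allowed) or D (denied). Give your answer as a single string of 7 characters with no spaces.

Tracking allowed requests in the window:
  req#1 t=6ms: ALLOW
  req#2 t=6ms: ALLOW
  req#3 t=6ms: DENY
  req#4 t=6ms: DENY
  req#5 t=7ms: DENY
  req#6 t=7ms: DENY
  req#7 t=7ms: DENY

Answer: AADDDDD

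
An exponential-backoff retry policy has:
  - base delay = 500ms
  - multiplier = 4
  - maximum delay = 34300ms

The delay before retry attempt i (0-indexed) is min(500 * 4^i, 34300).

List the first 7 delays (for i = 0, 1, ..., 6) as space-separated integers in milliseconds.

Answer: 500 2000 8000 32000 34300 34300 34300

Derivation:
Computing each delay:
  i=0: min(500*4^0, 34300) = 500
  i=1: min(500*4^1, 34300) = 2000
  i=2: min(500*4^2, 34300) = 8000
  i=3: min(500*4^3, 34300) = 32000
  i=4: min(500*4^4, 34300) = 34300
  i=5: min(500*4^5, 34300) = 34300
  i=6: min(500*4^6, 34300) = 34300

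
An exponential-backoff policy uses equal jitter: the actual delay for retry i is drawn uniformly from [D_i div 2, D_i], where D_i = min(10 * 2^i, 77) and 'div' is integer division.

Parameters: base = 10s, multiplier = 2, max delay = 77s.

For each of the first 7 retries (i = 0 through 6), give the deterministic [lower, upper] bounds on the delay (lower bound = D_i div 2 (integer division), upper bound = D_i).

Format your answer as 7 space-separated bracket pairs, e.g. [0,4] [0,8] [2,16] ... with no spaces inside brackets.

Computing bounds per retry:
  i=0: D_i=min(10*2^0,77)=10, bounds=[5,10]
  i=1: D_i=min(10*2^1,77)=20, bounds=[10,20]
  i=2: D_i=min(10*2^2,77)=40, bounds=[20,40]
  i=3: D_i=min(10*2^3,77)=77, bounds=[38,77]
  i=4: D_i=min(10*2^4,77)=77, bounds=[38,77]
  i=5: D_i=min(10*2^5,77)=77, bounds=[38,77]
  i=6: D_i=min(10*2^6,77)=77, bounds=[38,77]

Answer: [5,10] [10,20] [20,40] [38,77] [38,77] [38,77] [38,77]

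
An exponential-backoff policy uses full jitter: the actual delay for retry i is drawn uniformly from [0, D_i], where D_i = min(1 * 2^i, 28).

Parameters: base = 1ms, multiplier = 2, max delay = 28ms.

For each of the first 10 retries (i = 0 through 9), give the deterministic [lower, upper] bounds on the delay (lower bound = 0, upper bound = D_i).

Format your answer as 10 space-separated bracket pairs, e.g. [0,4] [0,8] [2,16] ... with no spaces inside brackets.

Answer: [0,1] [0,2] [0,4] [0,8] [0,16] [0,28] [0,28] [0,28] [0,28] [0,28]

Derivation:
Computing bounds per retry:
  i=0: D_i=min(1*2^0,28)=1, bounds=[0,1]
  i=1: D_i=min(1*2^1,28)=2, bounds=[0,2]
  i=2: D_i=min(1*2^2,28)=4, bounds=[0,4]
  i=3: D_i=min(1*2^3,28)=8, bounds=[0,8]
  i=4: D_i=min(1*2^4,28)=16, bounds=[0,16]
  i=5: D_i=min(1*2^5,28)=28, bounds=[0,28]
  i=6: D_i=min(1*2^6,28)=28, bounds=[0,28]
  i=7: D_i=min(1*2^7,28)=28, bounds=[0,28]
  i=8: D_i=min(1*2^8,28)=28, bounds=[0,28]
  i=9: D_i=min(1*2^9,28)=28, bounds=[0,28]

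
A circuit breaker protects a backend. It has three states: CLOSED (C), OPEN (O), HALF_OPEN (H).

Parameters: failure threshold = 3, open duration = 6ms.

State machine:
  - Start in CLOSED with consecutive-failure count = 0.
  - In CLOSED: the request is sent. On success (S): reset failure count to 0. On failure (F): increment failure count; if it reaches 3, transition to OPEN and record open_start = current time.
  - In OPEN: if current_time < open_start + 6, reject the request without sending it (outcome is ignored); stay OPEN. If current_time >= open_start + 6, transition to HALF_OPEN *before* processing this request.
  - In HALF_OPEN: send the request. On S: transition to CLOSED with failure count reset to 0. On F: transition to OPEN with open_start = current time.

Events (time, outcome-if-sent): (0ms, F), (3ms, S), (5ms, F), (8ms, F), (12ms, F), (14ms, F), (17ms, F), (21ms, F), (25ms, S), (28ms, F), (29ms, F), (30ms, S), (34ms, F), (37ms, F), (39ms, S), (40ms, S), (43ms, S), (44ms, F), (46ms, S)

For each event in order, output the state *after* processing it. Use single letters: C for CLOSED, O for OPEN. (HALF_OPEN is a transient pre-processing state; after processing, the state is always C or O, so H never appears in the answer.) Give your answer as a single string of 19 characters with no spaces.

Answer: CCCCOOOOOOOOOOOCCCC

Derivation:
State after each event:
  event#1 t=0ms outcome=F: state=CLOSED
  event#2 t=3ms outcome=S: state=CLOSED
  event#3 t=5ms outcome=F: state=CLOSED
  event#4 t=8ms outcome=F: state=CLOSED
  event#5 t=12ms outcome=F: state=OPEN
  event#6 t=14ms outcome=F: state=OPEN
  event#7 t=17ms outcome=F: state=OPEN
  event#8 t=21ms outcome=F: state=OPEN
  event#9 t=25ms outcome=S: state=OPEN
  event#10 t=28ms outcome=F: state=OPEN
  event#11 t=29ms outcome=F: state=OPEN
  event#12 t=30ms outcome=S: state=OPEN
  event#13 t=34ms outcome=F: state=OPEN
  event#14 t=37ms outcome=F: state=OPEN
  event#15 t=39ms outcome=S: state=OPEN
  event#16 t=40ms outcome=S: state=CLOSED
  event#17 t=43ms outcome=S: state=CLOSED
  event#18 t=44ms outcome=F: state=CLOSED
  event#19 t=46ms outcome=S: state=CLOSED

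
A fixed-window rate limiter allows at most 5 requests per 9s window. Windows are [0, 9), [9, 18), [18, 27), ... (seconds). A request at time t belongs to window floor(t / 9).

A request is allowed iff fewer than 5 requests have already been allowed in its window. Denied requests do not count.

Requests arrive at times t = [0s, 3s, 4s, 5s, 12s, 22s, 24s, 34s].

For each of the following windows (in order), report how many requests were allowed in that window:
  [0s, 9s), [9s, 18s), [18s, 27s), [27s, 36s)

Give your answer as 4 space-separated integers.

Processing requests:
  req#1 t=0s (window 0): ALLOW
  req#2 t=3s (window 0): ALLOW
  req#3 t=4s (window 0): ALLOW
  req#4 t=5s (window 0): ALLOW
  req#5 t=12s (window 1): ALLOW
  req#6 t=22s (window 2): ALLOW
  req#7 t=24s (window 2): ALLOW
  req#8 t=34s (window 3): ALLOW

Allowed counts by window: 4 1 2 1

Answer: 4 1 2 1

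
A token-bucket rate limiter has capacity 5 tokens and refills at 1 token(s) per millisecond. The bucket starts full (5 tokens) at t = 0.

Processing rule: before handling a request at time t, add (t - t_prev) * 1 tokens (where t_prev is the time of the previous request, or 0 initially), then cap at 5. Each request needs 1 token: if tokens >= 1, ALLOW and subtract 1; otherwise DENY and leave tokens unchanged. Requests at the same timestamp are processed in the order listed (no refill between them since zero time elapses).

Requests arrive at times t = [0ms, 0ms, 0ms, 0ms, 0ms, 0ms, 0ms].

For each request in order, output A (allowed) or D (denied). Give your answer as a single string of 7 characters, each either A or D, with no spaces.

Simulating step by step:
  req#1 t=0ms: ALLOW
  req#2 t=0ms: ALLOW
  req#3 t=0ms: ALLOW
  req#4 t=0ms: ALLOW
  req#5 t=0ms: ALLOW
  req#6 t=0ms: DENY
  req#7 t=0ms: DENY

Answer: AAAAADD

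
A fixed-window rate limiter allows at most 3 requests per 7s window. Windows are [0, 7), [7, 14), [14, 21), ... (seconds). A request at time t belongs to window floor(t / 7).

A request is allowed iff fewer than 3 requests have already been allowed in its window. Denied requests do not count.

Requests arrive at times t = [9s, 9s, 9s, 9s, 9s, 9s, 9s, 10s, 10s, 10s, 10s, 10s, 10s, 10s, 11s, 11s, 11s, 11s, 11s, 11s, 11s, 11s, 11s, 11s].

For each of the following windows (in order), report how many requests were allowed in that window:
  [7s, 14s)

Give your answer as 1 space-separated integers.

Processing requests:
  req#1 t=9s (window 1): ALLOW
  req#2 t=9s (window 1): ALLOW
  req#3 t=9s (window 1): ALLOW
  req#4 t=9s (window 1): DENY
  req#5 t=9s (window 1): DENY
  req#6 t=9s (window 1): DENY
  req#7 t=9s (window 1): DENY
  req#8 t=10s (window 1): DENY
  req#9 t=10s (window 1): DENY
  req#10 t=10s (window 1): DENY
  req#11 t=10s (window 1): DENY
  req#12 t=10s (window 1): DENY
  req#13 t=10s (window 1): DENY
  req#14 t=10s (window 1): DENY
  req#15 t=11s (window 1): DENY
  req#16 t=11s (window 1): DENY
  req#17 t=11s (window 1): DENY
  req#18 t=11s (window 1): DENY
  req#19 t=11s (window 1): DENY
  req#20 t=11s (window 1): DENY
  req#21 t=11s (window 1): DENY
  req#22 t=11s (window 1): DENY
  req#23 t=11s (window 1): DENY
  req#24 t=11s (window 1): DENY

Allowed counts by window: 3

Answer: 3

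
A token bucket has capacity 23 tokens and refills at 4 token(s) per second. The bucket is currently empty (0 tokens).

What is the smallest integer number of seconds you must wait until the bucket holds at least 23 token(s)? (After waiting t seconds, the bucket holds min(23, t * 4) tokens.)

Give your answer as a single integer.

Answer: 6

Derivation:
Need t * 4 >= 23, so t >= 23/4.
Smallest integer t = ceil(23/4) = 6.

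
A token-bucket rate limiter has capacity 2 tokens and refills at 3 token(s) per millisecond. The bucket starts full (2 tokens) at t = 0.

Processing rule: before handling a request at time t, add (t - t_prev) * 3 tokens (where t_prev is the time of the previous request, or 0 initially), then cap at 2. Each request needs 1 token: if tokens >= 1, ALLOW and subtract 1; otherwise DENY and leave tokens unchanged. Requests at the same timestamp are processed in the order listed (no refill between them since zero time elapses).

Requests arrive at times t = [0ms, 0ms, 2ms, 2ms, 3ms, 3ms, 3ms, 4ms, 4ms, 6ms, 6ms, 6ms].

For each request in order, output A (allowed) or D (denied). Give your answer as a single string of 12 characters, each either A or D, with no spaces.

Answer: AAAAAADAAAAD

Derivation:
Simulating step by step:
  req#1 t=0ms: ALLOW
  req#2 t=0ms: ALLOW
  req#3 t=2ms: ALLOW
  req#4 t=2ms: ALLOW
  req#5 t=3ms: ALLOW
  req#6 t=3ms: ALLOW
  req#7 t=3ms: DENY
  req#8 t=4ms: ALLOW
  req#9 t=4ms: ALLOW
  req#10 t=6ms: ALLOW
  req#11 t=6ms: ALLOW
  req#12 t=6ms: DENY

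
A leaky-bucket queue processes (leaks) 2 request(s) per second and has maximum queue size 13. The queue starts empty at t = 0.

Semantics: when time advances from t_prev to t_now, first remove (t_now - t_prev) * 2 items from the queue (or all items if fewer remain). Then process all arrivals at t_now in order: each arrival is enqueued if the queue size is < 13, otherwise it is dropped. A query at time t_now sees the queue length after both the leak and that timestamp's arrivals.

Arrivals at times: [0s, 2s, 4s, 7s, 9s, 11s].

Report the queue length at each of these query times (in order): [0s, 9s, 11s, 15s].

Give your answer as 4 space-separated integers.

Queue lengths at query times:
  query t=0s: backlog = 1
  query t=9s: backlog = 1
  query t=11s: backlog = 1
  query t=15s: backlog = 0

Answer: 1 1 1 0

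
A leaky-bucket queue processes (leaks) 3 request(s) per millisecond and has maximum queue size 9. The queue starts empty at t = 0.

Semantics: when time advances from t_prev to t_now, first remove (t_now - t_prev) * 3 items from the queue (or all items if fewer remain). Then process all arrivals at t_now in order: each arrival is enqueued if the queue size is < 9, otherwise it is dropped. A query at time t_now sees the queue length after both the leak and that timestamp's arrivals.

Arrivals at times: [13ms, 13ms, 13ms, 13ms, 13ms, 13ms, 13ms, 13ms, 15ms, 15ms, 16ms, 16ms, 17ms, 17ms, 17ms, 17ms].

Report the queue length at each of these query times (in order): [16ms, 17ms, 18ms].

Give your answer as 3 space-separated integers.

Answer: 3 4 1

Derivation:
Queue lengths at query times:
  query t=16ms: backlog = 3
  query t=17ms: backlog = 4
  query t=18ms: backlog = 1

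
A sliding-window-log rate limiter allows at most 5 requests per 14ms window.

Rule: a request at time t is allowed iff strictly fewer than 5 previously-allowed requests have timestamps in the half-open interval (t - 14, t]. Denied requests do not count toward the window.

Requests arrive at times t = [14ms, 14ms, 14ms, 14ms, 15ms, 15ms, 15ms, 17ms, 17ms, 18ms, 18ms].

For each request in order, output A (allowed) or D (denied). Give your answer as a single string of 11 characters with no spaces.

Answer: AAAAADDDDDD

Derivation:
Tracking allowed requests in the window:
  req#1 t=14ms: ALLOW
  req#2 t=14ms: ALLOW
  req#3 t=14ms: ALLOW
  req#4 t=14ms: ALLOW
  req#5 t=15ms: ALLOW
  req#6 t=15ms: DENY
  req#7 t=15ms: DENY
  req#8 t=17ms: DENY
  req#9 t=17ms: DENY
  req#10 t=18ms: DENY
  req#11 t=18ms: DENY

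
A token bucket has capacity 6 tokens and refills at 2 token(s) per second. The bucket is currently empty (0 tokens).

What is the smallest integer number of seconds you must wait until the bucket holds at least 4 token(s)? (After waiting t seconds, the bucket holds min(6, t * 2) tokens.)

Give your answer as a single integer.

Need t * 2 >= 4, so t >= 4/2.
Smallest integer t = ceil(4/2) = 2.

Answer: 2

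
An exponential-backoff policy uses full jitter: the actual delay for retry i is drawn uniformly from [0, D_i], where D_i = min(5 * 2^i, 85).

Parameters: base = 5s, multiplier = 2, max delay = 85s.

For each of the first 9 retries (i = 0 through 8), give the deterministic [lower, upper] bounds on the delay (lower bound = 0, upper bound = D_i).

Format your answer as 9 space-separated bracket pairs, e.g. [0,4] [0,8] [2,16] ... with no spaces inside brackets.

Computing bounds per retry:
  i=0: D_i=min(5*2^0,85)=5, bounds=[0,5]
  i=1: D_i=min(5*2^1,85)=10, bounds=[0,10]
  i=2: D_i=min(5*2^2,85)=20, bounds=[0,20]
  i=3: D_i=min(5*2^3,85)=40, bounds=[0,40]
  i=4: D_i=min(5*2^4,85)=80, bounds=[0,80]
  i=5: D_i=min(5*2^5,85)=85, bounds=[0,85]
  i=6: D_i=min(5*2^6,85)=85, bounds=[0,85]
  i=7: D_i=min(5*2^7,85)=85, bounds=[0,85]
  i=8: D_i=min(5*2^8,85)=85, bounds=[0,85]

Answer: [0,5] [0,10] [0,20] [0,40] [0,80] [0,85] [0,85] [0,85] [0,85]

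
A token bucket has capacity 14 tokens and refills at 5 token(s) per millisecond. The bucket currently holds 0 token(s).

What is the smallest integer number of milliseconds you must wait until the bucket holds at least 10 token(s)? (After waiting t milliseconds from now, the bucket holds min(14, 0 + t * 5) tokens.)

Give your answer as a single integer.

Need 0 + t * 5 >= 10, so t >= 10/5.
Smallest integer t = ceil(10/5) = 2.

Answer: 2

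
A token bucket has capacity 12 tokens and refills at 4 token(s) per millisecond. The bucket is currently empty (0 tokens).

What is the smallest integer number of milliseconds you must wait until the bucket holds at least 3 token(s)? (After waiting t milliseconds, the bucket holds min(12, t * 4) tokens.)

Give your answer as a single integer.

Answer: 1

Derivation:
Need t * 4 >= 3, so t >= 3/4.
Smallest integer t = ceil(3/4) = 1.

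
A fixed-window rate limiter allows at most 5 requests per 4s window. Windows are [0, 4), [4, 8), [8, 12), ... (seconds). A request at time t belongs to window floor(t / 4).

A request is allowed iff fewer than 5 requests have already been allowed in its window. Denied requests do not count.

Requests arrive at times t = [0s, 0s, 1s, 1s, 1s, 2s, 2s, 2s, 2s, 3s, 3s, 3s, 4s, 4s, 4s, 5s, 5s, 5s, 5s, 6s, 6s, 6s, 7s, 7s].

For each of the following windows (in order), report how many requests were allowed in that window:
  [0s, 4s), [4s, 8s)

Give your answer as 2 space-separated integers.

Answer: 5 5

Derivation:
Processing requests:
  req#1 t=0s (window 0): ALLOW
  req#2 t=0s (window 0): ALLOW
  req#3 t=1s (window 0): ALLOW
  req#4 t=1s (window 0): ALLOW
  req#5 t=1s (window 0): ALLOW
  req#6 t=2s (window 0): DENY
  req#7 t=2s (window 0): DENY
  req#8 t=2s (window 0): DENY
  req#9 t=2s (window 0): DENY
  req#10 t=3s (window 0): DENY
  req#11 t=3s (window 0): DENY
  req#12 t=3s (window 0): DENY
  req#13 t=4s (window 1): ALLOW
  req#14 t=4s (window 1): ALLOW
  req#15 t=4s (window 1): ALLOW
  req#16 t=5s (window 1): ALLOW
  req#17 t=5s (window 1): ALLOW
  req#18 t=5s (window 1): DENY
  req#19 t=5s (window 1): DENY
  req#20 t=6s (window 1): DENY
  req#21 t=6s (window 1): DENY
  req#22 t=6s (window 1): DENY
  req#23 t=7s (window 1): DENY
  req#24 t=7s (window 1): DENY

Allowed counts by window: 5 5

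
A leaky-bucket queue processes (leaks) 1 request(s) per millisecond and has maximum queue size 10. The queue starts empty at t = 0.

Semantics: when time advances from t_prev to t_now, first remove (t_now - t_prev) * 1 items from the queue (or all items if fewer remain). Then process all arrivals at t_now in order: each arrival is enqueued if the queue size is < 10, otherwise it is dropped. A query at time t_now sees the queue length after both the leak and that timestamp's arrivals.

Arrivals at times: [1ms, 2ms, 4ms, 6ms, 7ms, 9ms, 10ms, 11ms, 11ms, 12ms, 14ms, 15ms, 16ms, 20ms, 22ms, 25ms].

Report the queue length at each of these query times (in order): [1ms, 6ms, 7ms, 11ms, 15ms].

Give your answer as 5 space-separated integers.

Queue lengths at query times:
  query t=1ms: backlog = 1
  query t=6ms: backlog = 1
  query t=7ms: backlog = 1
  query t=11ms: backlog = 2
  query t=15ms: backlog = 1

Answer: 1 1 1 2 1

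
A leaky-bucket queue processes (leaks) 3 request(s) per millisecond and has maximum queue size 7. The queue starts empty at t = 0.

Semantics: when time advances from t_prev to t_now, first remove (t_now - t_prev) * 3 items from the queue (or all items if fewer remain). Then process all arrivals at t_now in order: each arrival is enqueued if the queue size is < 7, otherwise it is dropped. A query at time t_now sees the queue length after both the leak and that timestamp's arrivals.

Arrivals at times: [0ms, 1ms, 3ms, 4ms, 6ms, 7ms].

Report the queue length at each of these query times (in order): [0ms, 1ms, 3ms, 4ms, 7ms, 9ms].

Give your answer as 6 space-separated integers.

Answer: 1 1 1 1 1 0

Derivation:
Queue lengths at query times:
  query t=0ms: backlog = 1
  query t=1ms: backlog = 1
  query t=3ms: backlog = 1
  query t=4ms: backlog = 1
  query t=7ms: backlog = 1
  query t=9ms: backlog = 0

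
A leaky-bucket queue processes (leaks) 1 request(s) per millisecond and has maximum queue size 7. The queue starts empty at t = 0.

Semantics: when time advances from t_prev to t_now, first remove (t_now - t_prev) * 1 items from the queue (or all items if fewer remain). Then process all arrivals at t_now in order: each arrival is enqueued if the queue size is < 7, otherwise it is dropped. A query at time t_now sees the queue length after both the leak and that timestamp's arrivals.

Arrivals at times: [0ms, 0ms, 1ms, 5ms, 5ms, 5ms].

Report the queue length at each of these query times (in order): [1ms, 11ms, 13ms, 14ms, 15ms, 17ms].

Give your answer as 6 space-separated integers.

Answer: 2 0 0 0 0 0

Derivation:
Queue lengths at query times:
  query t=1ms: backlog = 2
  query t=11ms: backlog = 0
  query t=13ms: backlog = 0
  query t=14ms: backlog = 0
  query t=15ms: backlog = 0
  query t=17ms: backlog = 0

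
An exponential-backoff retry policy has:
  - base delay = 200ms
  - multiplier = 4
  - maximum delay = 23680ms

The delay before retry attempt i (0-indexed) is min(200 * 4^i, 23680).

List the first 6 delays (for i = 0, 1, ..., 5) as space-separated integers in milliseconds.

Answer: 200 800 3200 12800 23680 23680

Derivation:
Computing each delay:
  i=0: min(200*4^0, 23680) = 200
  i=1: min(200*4^1, 23680) = 800
  i=2: min(200*4^2, 23680) = 3200
  i=3: min(200*4^3, 23680) = 12800
  i=4: min(200*4^4, 23680) = 23680
  i=5: min(200*4^5, 23680) = 23680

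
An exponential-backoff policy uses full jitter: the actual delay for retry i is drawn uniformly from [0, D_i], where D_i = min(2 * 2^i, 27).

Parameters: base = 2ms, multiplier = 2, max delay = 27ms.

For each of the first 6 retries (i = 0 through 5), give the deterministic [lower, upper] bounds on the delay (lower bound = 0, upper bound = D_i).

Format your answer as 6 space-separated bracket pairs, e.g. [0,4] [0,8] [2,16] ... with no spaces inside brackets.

Computing bounds per retry:
  i=0: D_i=min(2*2^0,27)=2, bounds=[0,2]
  i=1: D_i=min(2*2^1,27)=4, bounds=[0,4]
  i=2: D_i=min(2*2^2,27)=8, bounds=[0,8]
  i=3: D_i=min(2*2^3,27)=16, bounds=[0,16]
  i=4: D_i=min(2*2^4,27)=27, bounds=[0,27]
  i=5: D_i=min(2*2^5,27)=27, bounds=[0,27]

Answer: [0,2] [0,4] [0,8] [0,16] [0,27] [0,27]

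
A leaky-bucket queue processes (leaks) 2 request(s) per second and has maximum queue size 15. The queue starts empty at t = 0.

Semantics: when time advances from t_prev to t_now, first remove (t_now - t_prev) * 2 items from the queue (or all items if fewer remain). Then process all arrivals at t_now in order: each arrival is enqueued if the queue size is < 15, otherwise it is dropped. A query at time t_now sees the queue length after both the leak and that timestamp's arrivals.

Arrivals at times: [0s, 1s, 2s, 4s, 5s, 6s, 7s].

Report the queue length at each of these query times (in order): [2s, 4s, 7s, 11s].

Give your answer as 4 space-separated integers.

Queue lengths at query times:
  query t=2s: backlog = 1
  query t=4s: backlog = 1
  query t=7s: backlog = 1
  query t=11s: backlog = 0

Answer: 1 1 1 0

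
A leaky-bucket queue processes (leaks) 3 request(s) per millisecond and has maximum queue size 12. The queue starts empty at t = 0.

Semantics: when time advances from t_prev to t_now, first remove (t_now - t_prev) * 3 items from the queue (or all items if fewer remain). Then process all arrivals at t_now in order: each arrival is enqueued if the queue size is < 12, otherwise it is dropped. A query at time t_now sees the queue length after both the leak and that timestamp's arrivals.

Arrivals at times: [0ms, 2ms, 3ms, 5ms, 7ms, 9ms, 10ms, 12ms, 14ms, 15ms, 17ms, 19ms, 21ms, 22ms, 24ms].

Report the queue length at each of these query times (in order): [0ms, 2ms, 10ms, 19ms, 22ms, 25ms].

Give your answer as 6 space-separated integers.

Queue lengths at query times:
  query t=0ms: backlog = 1
  query t=2ms: backlog = 1
  query t=10ms: backlog = 1
  query t=19ms: backlog = 1
  query t=22ms: backlog = 1
  query t=25ms: backlog = 0

Answer: 1 1 1 1 1 0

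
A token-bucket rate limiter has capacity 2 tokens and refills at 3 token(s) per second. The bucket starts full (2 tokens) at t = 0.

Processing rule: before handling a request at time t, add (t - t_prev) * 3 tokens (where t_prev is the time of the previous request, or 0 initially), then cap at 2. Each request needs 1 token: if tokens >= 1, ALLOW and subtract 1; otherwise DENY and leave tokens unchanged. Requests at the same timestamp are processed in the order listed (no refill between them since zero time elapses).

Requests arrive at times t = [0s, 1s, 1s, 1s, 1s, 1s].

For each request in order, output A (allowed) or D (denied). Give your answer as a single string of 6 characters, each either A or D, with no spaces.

Answer: AAADDD

Derivation:
Simulating step by step:
  req#1 t=0s: ALLOW
  req#2 t=1s: ALLOW
  req#3 t=1s: ALLOW
  req#4 t=1s: DENY
  req#5 t=1s: DENY
  req#6 t=1s: DENY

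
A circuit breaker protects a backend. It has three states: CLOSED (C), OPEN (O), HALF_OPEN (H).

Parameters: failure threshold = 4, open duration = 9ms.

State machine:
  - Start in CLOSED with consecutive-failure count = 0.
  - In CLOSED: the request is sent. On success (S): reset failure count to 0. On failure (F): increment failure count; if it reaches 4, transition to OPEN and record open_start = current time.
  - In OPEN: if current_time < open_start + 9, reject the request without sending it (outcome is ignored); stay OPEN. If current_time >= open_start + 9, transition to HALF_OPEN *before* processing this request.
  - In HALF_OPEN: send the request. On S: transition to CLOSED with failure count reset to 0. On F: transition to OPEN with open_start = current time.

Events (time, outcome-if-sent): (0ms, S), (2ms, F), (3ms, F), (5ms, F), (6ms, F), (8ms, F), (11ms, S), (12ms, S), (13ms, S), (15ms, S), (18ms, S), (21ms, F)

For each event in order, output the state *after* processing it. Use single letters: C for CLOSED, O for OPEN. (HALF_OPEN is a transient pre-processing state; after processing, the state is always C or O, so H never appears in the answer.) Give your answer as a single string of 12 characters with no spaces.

Answer: CCCCOOOOOCCC

Derivation:
State after each event:
  event#1 t=0ms outcome=S: state=CLOSED
  event#2 t=2ms outcome=F: state=CLOSED
  event#3 t=3ms outcome=F: state=CLOSED
  event#4 t=5ms outcome=F: state=CLOSED
  event#5 t=6ms outcome=F: state=OPEN
  event#6 t=8ms outcome=F: state=OPEN
  event#7 t=11ms outcome=S: state=OPEN
  event#8 t=12ms outcome=S: state=OPEN
  event#9 t=13ms outcome=S: state=OPEN
  event#10 t=15ms outcome=S: state=CLOSED
  event#11 t=18ms outcome=S: state=CLOSED
  event#12 t=21ms outcome=F: state=CLOSED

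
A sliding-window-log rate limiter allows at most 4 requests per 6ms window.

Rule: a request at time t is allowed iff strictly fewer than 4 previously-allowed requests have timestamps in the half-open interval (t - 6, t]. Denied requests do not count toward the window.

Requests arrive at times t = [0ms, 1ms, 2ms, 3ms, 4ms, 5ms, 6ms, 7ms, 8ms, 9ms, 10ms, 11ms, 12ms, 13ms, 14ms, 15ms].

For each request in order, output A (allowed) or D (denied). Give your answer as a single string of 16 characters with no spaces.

Answer: AAAADDAAAADDAAAA

Derivation:
Tracking allowed requests in the window:
  req#1 t=0ms: ALLOW
  req#2 t=1ms: ALLOW
  req#3 t=2ms: ALLOW
  req#4 t=3ms: ALLOW
  req#5 t=4ms: DENY
  req#6 t=5ms: DENY
  req#7 t=6ms: ALLOW
  req#8 t=7ms: ALLOW
  req#9 t=8ms: ALLOW
  req#10 t=9ms: ALLOW
  req#11 t=10ms: DENY
  req#12 t=11ms: DENY
  req#13 t=12ms: ALLOW
  req#14 t=13ms: ALLOW
  req#15 t=14ms: ALLOW
  req#16 t=15ms: ALLOW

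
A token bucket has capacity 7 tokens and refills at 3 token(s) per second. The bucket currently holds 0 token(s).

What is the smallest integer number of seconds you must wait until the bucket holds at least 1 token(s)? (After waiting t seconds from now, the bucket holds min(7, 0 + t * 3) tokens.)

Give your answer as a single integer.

Answer: 1

Derivation:
Need 0 + t * 3 >= 1, so t >= 1/3.
Smallest integer t = ceil(1/3) = 1.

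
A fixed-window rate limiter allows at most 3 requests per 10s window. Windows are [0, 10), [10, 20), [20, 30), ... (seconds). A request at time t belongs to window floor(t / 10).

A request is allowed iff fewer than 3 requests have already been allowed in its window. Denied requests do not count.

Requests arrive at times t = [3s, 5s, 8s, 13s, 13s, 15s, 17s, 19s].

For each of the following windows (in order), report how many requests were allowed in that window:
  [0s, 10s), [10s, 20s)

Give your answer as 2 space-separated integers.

Processing requests:
  req#1 t=3s (window 0): ALLOW
  req#2 t=5s (window 0): ALLOW
  req#3 t=8s (window 0): ALLOW
  req#4 t=13s (window 1): ALLOW
  req#5 t=13s (window 1): ALLOW
  req#6 t=15s (window 1): ALLOW
  req#7 t=17s (window 1): DENY
  req#8 t=19s (window 1): DENY

Allowed counts by window: 3 3

Answer: 3 3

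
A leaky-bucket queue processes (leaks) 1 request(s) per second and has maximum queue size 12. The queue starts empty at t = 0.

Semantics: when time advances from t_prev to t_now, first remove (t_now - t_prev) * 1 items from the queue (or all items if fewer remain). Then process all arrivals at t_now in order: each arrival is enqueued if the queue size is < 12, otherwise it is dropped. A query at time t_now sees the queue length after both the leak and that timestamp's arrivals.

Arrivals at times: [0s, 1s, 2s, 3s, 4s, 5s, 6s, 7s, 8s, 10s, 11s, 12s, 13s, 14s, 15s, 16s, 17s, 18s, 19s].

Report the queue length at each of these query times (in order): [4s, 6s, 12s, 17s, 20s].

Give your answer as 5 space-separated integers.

Answer: 1 1 1 1 0

Derivation:
Queue lengths at query times:
  query t=4s: backlog = 1
  query t=6s: backlog = 1
  query t=12s: backlog = 1
  query t=17s: backlog = 1
  query t=20s: backlog = 0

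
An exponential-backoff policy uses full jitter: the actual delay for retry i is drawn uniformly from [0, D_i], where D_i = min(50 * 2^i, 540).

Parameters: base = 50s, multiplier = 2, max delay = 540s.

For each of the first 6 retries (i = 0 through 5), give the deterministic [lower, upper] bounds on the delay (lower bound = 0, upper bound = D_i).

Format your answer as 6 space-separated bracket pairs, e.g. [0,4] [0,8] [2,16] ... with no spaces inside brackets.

Computing bounds per retry:
  i=0: D_i=min(50*2^0,540)=50, bounds=[0,50]
  i=1: D_i=min(50*2^1,540)=100, bounds=[0,100]
  i=2: D_i=min(50*2^2,540)=200, bounds=[0,200]
  i=3: D_i=min(50*2^3,540)=400, bounds=[0,400]
  i=4: D_i=min(50*2^4,540)=540, bounds=[0,540]
  i=5: D_i=min(50*2^5,540)=540, bounds=[0,540]

Answer: [0,50] [0,100] [0,200] [0,400] [0,540] [0,540]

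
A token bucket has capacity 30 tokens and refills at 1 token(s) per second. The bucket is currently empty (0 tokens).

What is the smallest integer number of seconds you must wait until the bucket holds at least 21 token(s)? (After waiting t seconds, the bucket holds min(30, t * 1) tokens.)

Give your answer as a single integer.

Need t * 1 >= 21, so t >= 21/1.
Smallest integer t = ceil(21/1) = 21.

Answer: 21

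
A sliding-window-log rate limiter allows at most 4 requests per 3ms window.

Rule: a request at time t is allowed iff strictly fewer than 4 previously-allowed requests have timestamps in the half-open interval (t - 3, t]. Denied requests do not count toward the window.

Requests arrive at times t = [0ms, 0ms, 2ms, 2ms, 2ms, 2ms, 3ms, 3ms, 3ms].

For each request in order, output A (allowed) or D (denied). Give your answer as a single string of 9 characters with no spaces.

Answer: AAAADDAAD

Derivation:
Tracking allowed requests in the window:
  req#1 t=0ms: ALLOW
  req#2 t=0ms: ALLOW
  req#3 t=2ms: ALLOW
  req#4 t=2ms: ALLOW
  req#5 t=2ms: DENY
  req#6 t=2ms: DENY
  req#7 t=3ms: ALLOW
  req#8 t=3ms: ALLOW
  req#9 t=3ms: DENY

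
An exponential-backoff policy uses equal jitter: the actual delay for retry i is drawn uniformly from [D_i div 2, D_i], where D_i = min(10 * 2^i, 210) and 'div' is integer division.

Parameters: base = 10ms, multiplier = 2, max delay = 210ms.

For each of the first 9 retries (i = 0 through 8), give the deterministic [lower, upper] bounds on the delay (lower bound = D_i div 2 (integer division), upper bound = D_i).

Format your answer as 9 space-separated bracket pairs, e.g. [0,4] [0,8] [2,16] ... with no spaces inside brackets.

Computing bounds per retry:
  i=0: D_i=min(10*2^0,210)=10, bounds=[5,10]
  i=1: D_i=min(10*2^1,210)=20, bounds=[10,20]
  i=2: D_i=min(10*2^2,210)=40, bounds=[20,40]
  i=3: D_i=min(10*2^3,210)=80, bounds=[40,80]
  i=4: D_i=min(10*2^4,210)=160, bounds=[80,160]
  i=5: D_i=min(10*2^5,210)=210, bounds=[105,210]
  i=6: D_i=min(10*2^6,210)=210, bounds=[105,210]
  i=7: D_i=min(10*2^7,210)=210, bounds=[105,210]
  i=8: D_i=min(10*2^8,210)=210, bounds=[105,210]

Answer: [5,10] [10,20] [20,40] [40,80] [80,160] [105,210] [105,210] [105,210] [105,210]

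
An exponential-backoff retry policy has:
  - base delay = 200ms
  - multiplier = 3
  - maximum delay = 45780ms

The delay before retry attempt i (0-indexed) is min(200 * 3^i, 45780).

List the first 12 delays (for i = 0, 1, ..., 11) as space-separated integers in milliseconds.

Answer: 200 600 1800 5400 16200 45780 45780 45780 45780 45780 45780 45780

Derivation:
Computing each delay:
  i=0: min(200*3^0, 45780) = 200
  i=1: min(200*3^1, 45780) = 600
  i=2: min(200*3^2, 45780) = 1800
  i=3: min(200*3^3, 45780) = 5400
  i=4: min(200*3^4, 45780) = 16200
  i=5: min(200*3^5, 45780) = 45780
  i=6: min(200*3^6, 45780) = 45780
  i=7: min(200*3^7, 45780) = 45780
  i=8: min(200*3^8, 45780) = 45780
  i=9: min(200*3^9, 45780) = 45780
  i=10: min(200*3^10, 45780) = 45780
  i=11: min(200*3^11, 45780) = 45780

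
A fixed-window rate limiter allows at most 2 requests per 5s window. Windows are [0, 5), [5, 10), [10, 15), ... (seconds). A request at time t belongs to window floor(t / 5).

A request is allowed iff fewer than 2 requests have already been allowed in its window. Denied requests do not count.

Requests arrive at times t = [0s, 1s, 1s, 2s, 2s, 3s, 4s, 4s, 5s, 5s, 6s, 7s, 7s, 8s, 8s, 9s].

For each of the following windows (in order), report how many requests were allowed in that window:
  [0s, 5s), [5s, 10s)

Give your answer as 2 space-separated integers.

Answer: 2 2

Derivation:
Processing requests:
  req#1 t=0s (window 0): ALLOW
  req#2 t=1s (window 0): ALLOW
  req#3 t=1s (window 0): DENY
  req#4 t=2s (window 0): DENY
  req#5 t=2s (window 0): DENY
  req#6 t=3s (window 0): DENY
  req#7 t=4s (window 0): DENY
  req#8 t=4s (window 0): DENY
  req#9 t=5s (window 1): ALLOW
  req#10 t=5s (window 1): ALLOW
  req#11 t=6s (window 1): DENY
  req#12 t=7s (window 1): DENY
  req#13 t=7s (window 1): DENY
  req#14 t=8s (window 1): DENY
  req#15 t=8s (window 1): DENY
  req#16 t=9s (window 1): DENY

Allowed counts by window: 2 2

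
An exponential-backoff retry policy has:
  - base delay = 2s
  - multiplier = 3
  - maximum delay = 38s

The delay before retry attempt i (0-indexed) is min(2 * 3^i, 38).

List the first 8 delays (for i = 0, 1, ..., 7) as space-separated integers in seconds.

Answer: 2 6 18 38 38 38 38 38

Derivation:
Computing each delay:
  i=0: min(2*3^0, 38) = 2
  i=1: min(2*3^1, 38) = 6
  i=2: min(2*3^2, 38) = 18
  i=3: min(2*3^3, 38) = 38
  i=4: min(2*3^4, 38) = 38
  i=5: min(2*3^5, 38) = 38
  i=6: min(2*3^6, 38) = 38
  i=7: min(2*3^7, 38) = 38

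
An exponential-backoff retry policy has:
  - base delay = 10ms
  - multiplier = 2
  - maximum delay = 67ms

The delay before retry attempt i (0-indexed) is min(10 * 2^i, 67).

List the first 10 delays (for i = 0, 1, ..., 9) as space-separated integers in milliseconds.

Answer: 10 20 40 67 67 67 67 67 67 67

Derivation:
Computing each delay:
  i=0: min(10*2^0, 67) = 10
  i=1: min(10*2^1, 67) = 20
  i=2: min(10*2^2, 67) = 40
  i=3: min(10*2^3, 67) = 67
  i=4: min(10*2^4, 67) = 67
  i=5: min(10*2^5, 67) = 67
  i=6: min(10*2^6, 67) = 67
  i=7: min(10*2^7, 67) = 67
  i=8: min(10*2^8, 67) = 67
  i=9: min(10*2^9, 67) = 67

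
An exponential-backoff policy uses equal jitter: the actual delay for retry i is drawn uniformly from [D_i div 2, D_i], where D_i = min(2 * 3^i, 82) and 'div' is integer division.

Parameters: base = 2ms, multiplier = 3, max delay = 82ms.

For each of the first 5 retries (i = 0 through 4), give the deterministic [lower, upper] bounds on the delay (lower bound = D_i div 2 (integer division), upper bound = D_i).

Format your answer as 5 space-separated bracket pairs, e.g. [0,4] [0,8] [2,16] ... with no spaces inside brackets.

Computing bounds per retry:
  i=0: D_i=min(2*3^0,82)=2, bounds=[1,2]
  i=1: D_i=min(2*3^1,82)=6, bounds=[3,6]
  i=2: D_i=min(2*3^2,82)=18, bounds=[9,18]
  i=3: D_i=min(2*3^3,82)=54, bounds=[27,54]
  i=4: D_i=min(2*3^4,82)=82, bounds=[41,82]

Answer: [1,2] [3,6] [9,18] [27,54] [41,82]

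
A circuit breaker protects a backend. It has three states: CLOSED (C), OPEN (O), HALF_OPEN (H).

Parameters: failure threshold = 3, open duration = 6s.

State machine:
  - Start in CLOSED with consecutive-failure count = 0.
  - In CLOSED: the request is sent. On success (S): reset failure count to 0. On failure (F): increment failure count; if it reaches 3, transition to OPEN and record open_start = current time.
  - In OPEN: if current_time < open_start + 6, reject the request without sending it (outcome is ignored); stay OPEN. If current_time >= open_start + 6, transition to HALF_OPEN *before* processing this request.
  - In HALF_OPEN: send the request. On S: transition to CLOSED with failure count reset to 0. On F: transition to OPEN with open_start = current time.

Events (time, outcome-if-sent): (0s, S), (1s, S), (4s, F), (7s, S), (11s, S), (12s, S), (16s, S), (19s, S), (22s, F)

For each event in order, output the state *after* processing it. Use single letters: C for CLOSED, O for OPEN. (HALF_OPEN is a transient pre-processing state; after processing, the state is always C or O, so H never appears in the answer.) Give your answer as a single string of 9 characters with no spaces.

Answer: CCCCCCCCC

Derivation:
State after each event:
  event#1 t=0s outcome=S: state=CLOSED
  event#2 t=1s outcome=S: state=CLOSED
  event#3 t=4s outcome=F: state=CLOSED
  event#4 t=7s outcome=S: state=CLOSED
  event#5 t=11s outcome=S: state=CLOSED
  event#6 t=12s outcome=S: state=CLOSED
  event#7 t=16s outcome=S: state=CLOSED
  event#8 t=19s outcome=S: state=CLOSED
  event#9 t=22s outcome=F: state=CLOSED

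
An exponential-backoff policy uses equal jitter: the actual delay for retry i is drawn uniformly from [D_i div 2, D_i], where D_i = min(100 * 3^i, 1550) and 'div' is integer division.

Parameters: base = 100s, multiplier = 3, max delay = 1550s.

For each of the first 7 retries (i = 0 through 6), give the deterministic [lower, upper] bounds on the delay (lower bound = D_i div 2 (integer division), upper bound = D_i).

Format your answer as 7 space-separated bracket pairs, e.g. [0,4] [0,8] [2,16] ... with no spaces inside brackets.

Answer: [50,100] [150,300] [450,900] [775,1550] [775,1550] [775,1550] [775,1550]

Derivation:
Computing bounds per retry:
  i=0: D_i=min(100*3^0,1550)=100, bounds=[50,100]
  i=1: D_i=min(100*3^1,1550)=300, bounds=[150,300]
  i=2: D_i=min(100*3^2,1550)=900, bounds=[450,900]
  i=3: D_i=min(100*3^3,1550)=1550, bounds=[775,1550]
  i=4: D_i=min(100*3^4,1550)=1550, bounds=[775,1550]
  i=5: D_i=min(100*3^5,1550)=1550, bounds=[775,1550]
  i=6: D_i=min(100*3^6,1550)=1550, bounds=[775,1550]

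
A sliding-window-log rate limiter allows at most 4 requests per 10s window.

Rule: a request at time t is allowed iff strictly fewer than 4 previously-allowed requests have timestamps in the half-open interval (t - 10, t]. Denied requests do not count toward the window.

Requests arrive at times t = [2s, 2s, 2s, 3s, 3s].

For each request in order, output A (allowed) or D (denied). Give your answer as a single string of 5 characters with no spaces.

Answer: AAAAD

Derivation:
Tracking allowed requests in the window:
  req#1 t=2s: ALLOW
  req#2 t=2s: ALLOW
  req#3 t=2s: ALLOW
  req#4 t=3s: ALLOW
  req#5 t=3s: DENY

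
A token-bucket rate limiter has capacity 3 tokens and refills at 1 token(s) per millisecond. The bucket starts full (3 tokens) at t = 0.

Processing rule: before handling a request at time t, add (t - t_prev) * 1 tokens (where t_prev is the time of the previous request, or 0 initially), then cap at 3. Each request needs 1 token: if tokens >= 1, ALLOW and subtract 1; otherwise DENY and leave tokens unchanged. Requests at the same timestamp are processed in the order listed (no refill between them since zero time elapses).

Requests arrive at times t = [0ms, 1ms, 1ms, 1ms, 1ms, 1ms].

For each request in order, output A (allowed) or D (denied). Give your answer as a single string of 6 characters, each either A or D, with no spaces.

Answer: AAAADD

Derivation:
Simulating step by step:
  req#1 t=0ms: ALLOW
  req#2 t=1ms: ALLOW
  req#3 t=1ms: ALLOW
  req#4 t=1ms: ALLOW
  req#5 t=1ms: DENY
  req#6 t=1ms: DENY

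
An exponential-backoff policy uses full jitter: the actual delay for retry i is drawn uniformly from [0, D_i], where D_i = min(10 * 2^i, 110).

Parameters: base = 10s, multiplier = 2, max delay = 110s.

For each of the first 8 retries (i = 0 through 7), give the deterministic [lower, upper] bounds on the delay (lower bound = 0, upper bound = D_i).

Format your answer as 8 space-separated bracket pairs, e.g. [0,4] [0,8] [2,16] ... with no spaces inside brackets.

Computing bounds per retry:
  i=0: D_i=min(10*2^0,110)=10, bounds=[0,10]
  i=1: D_i=min(10*2^1,110)=20, bounds=[0,20]
  i=2: D_i=min(10*2^2,110)=40, bounds=[0,40]
  i=3: D_i=min(10*2^3,110)=80, bounds=[0,80]
  i=4: D_i=min(10*2^4,110)=110, bounds=[0,110]
  i=5: D_i=min(10*2^5,110)=110, bounds=[0,110]
  i=6: D_i=min(10*2^6,110)=110, bounds=[0,110]
  i=7: D_i=min(10*2^7,110)=110, bounds=[0,110]

Answer: [0,10] [0,20] [0,40] [0,80] [0,110] [0,110] [0,110] [0,110]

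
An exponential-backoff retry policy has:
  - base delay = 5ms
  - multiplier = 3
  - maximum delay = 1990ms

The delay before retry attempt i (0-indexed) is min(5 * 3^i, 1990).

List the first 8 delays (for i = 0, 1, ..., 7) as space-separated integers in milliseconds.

Computing each delay:
  i=0: min(5*3^0, 1990) = 5
  i=1: min(5*3^1, 1990) = 15
  i=2: min(5*3^2, 1990) = 45
  i=3: min(5*3^3, 1990) = 135
  i=4: min(5*3^4, 1990) = 405
  i=5: min(5*3^5, 1990) = 1215
  i=6: min(5*3^6, 1990) = 1990
  i=7: min(5*3^7, 1990) = 1990

Answer: 5 15 45 135 405 1215 1990 1990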